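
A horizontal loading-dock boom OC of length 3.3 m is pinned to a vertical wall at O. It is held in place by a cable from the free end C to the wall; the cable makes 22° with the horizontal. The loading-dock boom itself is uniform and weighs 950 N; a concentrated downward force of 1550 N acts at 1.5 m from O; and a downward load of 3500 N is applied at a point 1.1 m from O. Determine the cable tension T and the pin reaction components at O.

T = 6263 N, O_x = 5807 N, O_y = 3654 N

ΣM about O: T·sin22°·3.3 − 950·1.65 − 1550·1.5 − 3500·1.1 = 0 → T = 7742.5/(3.3·0.374607) = 6263.13 ≈ 6263 N.
ΣF_x = 0: O_x − T·cos22° = 0 → O_x = 6263.13 × 0.927184 = 5807 N.
ΣF_y = 0: O_y + T·sin22° − 950 − 1550 − 3500 = 0 → O_y = 6000 − 6263.13 × 0.374607 = 3654 N.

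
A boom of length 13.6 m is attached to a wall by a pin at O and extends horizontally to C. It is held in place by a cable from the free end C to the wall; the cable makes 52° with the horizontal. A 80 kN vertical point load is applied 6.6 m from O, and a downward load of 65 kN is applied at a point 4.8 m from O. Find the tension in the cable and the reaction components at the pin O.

T = 78.38 kN, O_x = 48.26 kN, O_y = 83.24 kN

ΣM about O: T·sin52°·13.6 − 80·6.6 − 65·4.8 = 0 → T = 840/(13.6·0.788011) = 78.3805 ≈ 78.38 kN.
ΣF_x = 0: O_x − T·cos52° = 0 → O_x = 78.3805 × 0.615661 = 48.26 kN.
ΣF_y = 0: O_y + T·sin52° − 80 − 65 = 0 → O_y = 145 − 78.3805 × 0.788011 = 83.24 kN.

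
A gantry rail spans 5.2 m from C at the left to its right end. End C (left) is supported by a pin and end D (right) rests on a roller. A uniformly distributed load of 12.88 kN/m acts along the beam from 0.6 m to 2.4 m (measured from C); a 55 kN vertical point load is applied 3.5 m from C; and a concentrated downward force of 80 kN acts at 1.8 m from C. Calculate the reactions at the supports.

C_x = 0, C_y = 86.78 kN, D_y = 71.40 kN

Resultant of the distributed load: 12.88 × 1.8 = 23.184 kN at 1.5 m from C.
Taking moments about C: D_y·5.2 − (12.88·1.8)·1.5 − 55·3.5 − 80·1.8 = 0 → D_y = 371.276/5.2 = 71.3992 ≈ 71.40 kN.
ΣF_y = 0: C_y + 71.3992 − 12.88·1.8 − 55 − 80 = 0 → C_y = 86.78 kN.
ΣF_x = 0: no horizontal applied forces, so C_x = 0.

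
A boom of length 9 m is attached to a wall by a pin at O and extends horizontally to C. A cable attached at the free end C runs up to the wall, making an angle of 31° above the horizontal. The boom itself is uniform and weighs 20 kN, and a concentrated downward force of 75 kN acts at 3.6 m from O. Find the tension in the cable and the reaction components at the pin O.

ΣM about O: T·sin31°·9 − 20·4.5 − 75·3.6 = 0 → T = 360/(9·0.515038) = 77.6642 ≈ 77.66 kN.
ΣF_x = 0: O_x − T·cos31° = 0 → O_x = 77.6642 × 0.857167 = 66.57 kN.
ΣF_y = 0: O_y + T·sin31° − 20 − 75 = 0 → O_y = 95 − 77.6642 × 0.515038 = 55.00 kN.

T = 77.66 kN, O_x = 66.57 kN, O_y = 55.00 kN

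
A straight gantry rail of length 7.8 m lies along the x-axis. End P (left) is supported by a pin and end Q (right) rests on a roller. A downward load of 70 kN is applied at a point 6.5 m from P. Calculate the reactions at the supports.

P_x = 0, P_y = 11.67 kN, Q_y = 58.33 kN

Taking moments about P: Q_y·7.8 − 70·6.5 = 0 → Q_y = 455/7.8 = 58.3333 ≈ 58.33 kN.
ΣF_y = 0: P_y + 58.3333 − 70 = 0 → P_y = 11.67 kN.
ΣF_x = 0: no horizontal applied forces, so P_x = 0.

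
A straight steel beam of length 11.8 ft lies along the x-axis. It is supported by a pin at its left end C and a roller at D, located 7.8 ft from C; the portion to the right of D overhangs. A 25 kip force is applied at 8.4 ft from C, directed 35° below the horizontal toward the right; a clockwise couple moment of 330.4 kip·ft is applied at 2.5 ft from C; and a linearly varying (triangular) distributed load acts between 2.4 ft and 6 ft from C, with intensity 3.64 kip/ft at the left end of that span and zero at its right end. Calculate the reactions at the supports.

C_x = -20.48 kip, C_y = -39.93 kip, D_y = 60.83 kip

Resultant of the triangular load: ½ × 3.64 × 3.6 = 6.552 kip, acting at 3.6 ft from C (one-third of the span from the peak).
ΣM about C: D_y·7.8 − 25·sin35°·8.4 − 330.4 − (½·3.64·3.6)·3.6 = 0 → D_y = 474.438/7.8 = 60.8254 ≈ 60.83 kip.
ΣF_y = 0: C_y + 60.8254 − 25·sin35° − ½·3.64·3.6 = 0 → C_y = -39.93 kip.
ΣF_x = 0: C_x + 25·cos35° = 0 → C_x = -20.48 kip.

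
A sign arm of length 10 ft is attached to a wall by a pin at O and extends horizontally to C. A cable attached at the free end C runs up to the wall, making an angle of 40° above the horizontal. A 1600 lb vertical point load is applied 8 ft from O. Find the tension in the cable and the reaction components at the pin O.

ΣM about O: T·sin40°·10 − 1600·8 = 0 → T = 12800/(10·0.642788) = 1991.33 ≈ 1991 lb.
ΣF_x = 0: O_x − T·cos40° = 0 → O_x = 1991.33 × 0.766044 = 1525 lb.
ΣF_y = 0: O_y + T·sin40° − 1600 = 0 → O_y = 1600 − 1991.33 × 0.642788 = 320.0 lb.

T = 1991 lb, O_x = 1525 lb, O_y = 320.0 lb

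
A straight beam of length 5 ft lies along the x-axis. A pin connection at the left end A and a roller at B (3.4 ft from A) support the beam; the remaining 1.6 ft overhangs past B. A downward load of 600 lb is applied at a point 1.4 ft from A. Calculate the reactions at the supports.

A_x = 0, A_y = 352.9 lb, B_y = 247.1 lb

ΣM about A: B_y·3.4 − 600·1.4 = 0 → B_y = 840/3.4 = 247.059 ≈ 247.1 lb.
ΣF_y = 0: A_y + 247.059 − 600 = 0 → A_y = 352.9 lb.
ΣF_x = 0: no horizontal applied forces, so A_x = 0.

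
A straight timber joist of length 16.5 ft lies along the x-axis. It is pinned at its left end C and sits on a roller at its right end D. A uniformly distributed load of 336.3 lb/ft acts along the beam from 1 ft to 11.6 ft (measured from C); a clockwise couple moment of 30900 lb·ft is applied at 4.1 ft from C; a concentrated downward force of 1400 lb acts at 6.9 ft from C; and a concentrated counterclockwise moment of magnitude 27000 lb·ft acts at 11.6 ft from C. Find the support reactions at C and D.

Resultant of the distributed load: 336.3 × 10.6 = 3564.78 lb at 6.3 ft from C.
Moments about C: D_y·16.5 − (336.3·10.6)·6.3 − 30900 − 1400·6.9 + 27000 = 0 → D_y = 36018.114/16.5 = 2182.92 ≈ 2183 lb.
ΣF_y = 0: C_y + 2182.92 − 336.3·10.6 − 1400 = 0 → C_y = 2782 lb.
ΣF_x = 0: no horizontal applied forces, so C_x = 0.

C_x = 0, C_y = 2782 lb, D_y = 2183 lb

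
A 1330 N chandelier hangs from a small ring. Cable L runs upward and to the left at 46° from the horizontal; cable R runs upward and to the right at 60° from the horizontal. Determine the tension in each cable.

ΣF_x = 0: −T_L·cos46° + T_R·cos60° = 0 → T_R = 1.38932·T_L.
ΣF_y = 0: T_L·sin46° + T_R·sin60° = 1330.
Substitute: T_L·(0.71934 + 1.38932·0.866025) = 1330 → T_L = 691.798 ≈ 691.8 N.
Then T_R = 1.38932 × 691.798 = 961.1 N.

T_L = 691.8 N, T_R = 961.1 N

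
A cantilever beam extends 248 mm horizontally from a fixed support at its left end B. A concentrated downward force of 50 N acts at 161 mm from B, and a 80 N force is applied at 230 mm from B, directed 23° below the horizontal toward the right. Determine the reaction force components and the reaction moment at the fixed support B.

ΣF_x = 0: B_x + 80·cos23° = 0 → B_x = -73.64 N.
ΣF_y = 0: B_y − 50 − 80·sin23° = 0 → B_y = 81.26 N.
ΣM about B: M_B − 50·161 − 80·sin23°·230 = 0 → M_B = 15240 N·mm.

B_x = -73.64 N, B_y = 81.26 N, M_B = 15240 N·mm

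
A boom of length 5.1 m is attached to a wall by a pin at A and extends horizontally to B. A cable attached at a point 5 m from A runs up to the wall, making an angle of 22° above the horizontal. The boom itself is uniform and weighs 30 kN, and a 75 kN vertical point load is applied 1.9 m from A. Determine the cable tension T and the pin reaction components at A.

ΣM about A: T·sin22°·5 − 30·2.55 − 75·1.9 = 0 → T = 219/(5·0.374607) = 116.923 ≈ 116.9 kN.
ΣF_x = 0: A_x − T·cos22° = 0 → A_x = 116.923 × 0.927184 = 108.4 kN.
ΣF_y = 0: A_y + T·sin22° − 30 − 75 = 0 → A_y = 105 − 116.923 × 0.374607 = 61.20 kN.

T = 116.9 kN, A_x = 108.4 kN, A_y = 61.20 kN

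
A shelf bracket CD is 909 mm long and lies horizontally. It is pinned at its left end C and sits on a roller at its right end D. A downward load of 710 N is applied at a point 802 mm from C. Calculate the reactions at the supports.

ΣM about C: D_y·909 − 710·802 = 0 → D_y = 569420/909 = 626.425 ≈ 626.4 N.
ΣF_y = 0: C_y + 626.425 − 710 = 0 → C_y = 83.58 N.
ΣF_x = 0: no horizontal applied forces, so C_x = 0.

C_x = 0, C_y = 83.58 N, D_y = 626.4 N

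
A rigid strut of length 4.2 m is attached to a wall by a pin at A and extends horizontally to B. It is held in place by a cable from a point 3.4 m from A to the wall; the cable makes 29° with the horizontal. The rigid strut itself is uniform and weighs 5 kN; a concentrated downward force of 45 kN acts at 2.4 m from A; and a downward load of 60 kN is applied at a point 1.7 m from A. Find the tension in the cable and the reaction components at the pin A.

T = 133.8 kN, A_x = 117.0 kN, A_y = 45.15 kN

ΣM about A: T·sin29°·3.4 − 5·2.1 − 45·2.4 − 60·1.7 = 0 → T = 220.5/(3.4·0.48481) = 133.77 ≈ 133.8 kN.
ΣF_x = 0: A_x − T·cos29° = 0 → A_x = 133.77 × 0.87462 = 117.0 kN.
ΣF_y = 0: A_y + T·sin29° − 5 − 45 − 60 = 0 → A_y = 110 − 133.77 × 0.48481 = 45.15 kN.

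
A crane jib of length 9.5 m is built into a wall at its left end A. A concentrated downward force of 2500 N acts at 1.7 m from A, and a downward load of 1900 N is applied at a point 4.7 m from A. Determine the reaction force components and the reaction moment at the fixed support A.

ΣF_x = 0: A_x = 0.
ΣF_y = 0: A_y − 2500 − 1900 = 0 → A_y = 4400 N.
ΣM about A: M_A − 2500·1.7 − 1900·4.7 = 0 → M_A = 13180 N·m.

A_x = 0, A_y = 4400 N, M_A = 13180 N·m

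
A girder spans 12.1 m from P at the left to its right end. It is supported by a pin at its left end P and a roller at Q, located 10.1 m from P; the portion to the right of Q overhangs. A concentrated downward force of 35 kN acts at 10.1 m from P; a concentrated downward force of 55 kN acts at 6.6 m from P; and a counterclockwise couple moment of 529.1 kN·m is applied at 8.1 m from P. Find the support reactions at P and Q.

ΣM about P: Q_y·10.1 − 35·10.1 − 55·6.6 + 529.1 = 0 → Q_y = 187.4/10.1 = 18.5545 ≈ 18.55 kN.
ΣF_y = 0: P_y + 18.5545 − 35 − 55 = 0 → P_y = 71.45 kN.
ΣF_x = 0: no horizontal applied forces, so P_x = 0.

P_x = 0, P_y = 71.45 kN, Q_y = 18.55 kN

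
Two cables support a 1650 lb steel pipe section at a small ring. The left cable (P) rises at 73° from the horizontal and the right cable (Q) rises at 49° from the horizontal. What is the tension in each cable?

T_P = 1276 lb, T_Q = 568.9 lb

ΣF_x = 0: −T_P·cos73° + T_Q·cos49° = 0 → T_Q = 0.445648·T_P.
ΣF_y = 0: T_P·sin73° + T_Q·sin49° = 1650.
Substitute: T_P·(0.956305 + 0.445648·0.75471) = 1650 → T_P = 1276.46 ≈ 1276 lb.
Then T_Q = 0.445648 × 1276.46 = 568.9 lb.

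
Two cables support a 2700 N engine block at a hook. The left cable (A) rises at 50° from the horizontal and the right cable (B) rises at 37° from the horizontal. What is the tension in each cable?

ΣF_x = 0: −T_A·cos50° + T_B·cos37° = 0 → T_B = 0.804857·T_A.
ΣF_y = 0: T_A·sin50° + T_B·sin37° = 2700.
Substitute: T_A·(0.766044 + 0.804857·0.601815) = 2700 → T_A = 2159.28 ≈ 2159 N.
Then T_B = 0.804857 × 2159.28 = 1738 N.

T_A = 2159 N, T_B = 1738 N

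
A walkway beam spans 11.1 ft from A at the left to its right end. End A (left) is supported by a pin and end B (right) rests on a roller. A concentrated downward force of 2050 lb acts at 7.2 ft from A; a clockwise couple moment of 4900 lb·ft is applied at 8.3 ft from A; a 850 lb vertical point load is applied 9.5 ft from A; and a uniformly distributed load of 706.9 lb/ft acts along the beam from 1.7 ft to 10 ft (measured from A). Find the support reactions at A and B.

Resultant of the distributed load: 706.9 × 8.3 = 5867.27 lb at 5.85 ft from A.
Moments about A: B_y·11.1 − 2050·7.2 − 4900 − 850·9.5 − (706.9·8.3)·5.85 = 0 → B_y = 62058.5295/11.1 = 5590.86 ≈ 5591 lb.
ΣF_y = 0: A_y + 5590.86 − 2050 − 850 − 706.9·8.3 = 0 → A_y = 3176 lb.
ΣF_x = 0: no horizontal applied forces, so A_x = 0.

A_x = 0, A_y = 3176 lb, B_y = 5591 lb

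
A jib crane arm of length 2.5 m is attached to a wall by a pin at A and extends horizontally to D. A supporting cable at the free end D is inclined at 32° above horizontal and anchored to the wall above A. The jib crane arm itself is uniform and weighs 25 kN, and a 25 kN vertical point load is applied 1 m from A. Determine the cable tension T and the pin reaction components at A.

ΣM about A: T·sin32°·2.5 − 25·1.25 − 25·1 = 0 → T = 56.25/(2.5·0.529919) = 42.4593 ≈ 42.46 kN.
ΣF_x = 0: A_x − T·cos32° = 0 → A_x = 42.4593 × 0.848048 = 36.01 kN.
ΣF_y = 0: A_y + T·sin32° − 25 − 25 = 0 → A_y = 50 − 42.4593 × 0.529919 = 27.50 kN.

T = 42.46 kN, A_x = 36.01 kN, A_y = 27.50 kN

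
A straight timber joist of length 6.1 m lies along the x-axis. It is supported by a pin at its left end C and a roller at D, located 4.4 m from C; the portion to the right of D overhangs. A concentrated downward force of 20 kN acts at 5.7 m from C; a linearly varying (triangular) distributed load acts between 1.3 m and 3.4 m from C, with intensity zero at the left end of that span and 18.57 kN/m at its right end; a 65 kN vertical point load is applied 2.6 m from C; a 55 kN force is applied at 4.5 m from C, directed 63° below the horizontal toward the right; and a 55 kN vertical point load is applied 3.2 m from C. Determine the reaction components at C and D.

C_x = -24.97 kN, C_y = 42.10 kN, D_y = 166.4 kN

Resultant of the triangular load: ½ × 18.57 × 2.1 = 19.4985 kN, acting at 2.7 m from C (one-third of the span from the peak).
Taking moments about C: D_y·4.4 − 20·5.7 − (½·18.57·2.1)·2.7 − 65·2.6 − 55·sin63°·4.5 − 55·3.2 = 0 → D_y = 732.17/4.4 = 166.402 ≈ 166.4 kN.
ΣF_y = 0: C_y + 166.402 − 20 − ½·18.57·2.1 − 65 − 55·sin63° − 55 = 0 → C_y = 42.10 kN.
ΣF_x = 0: C_x + 55·cos63° = 0 → C_x = -24.97 kN.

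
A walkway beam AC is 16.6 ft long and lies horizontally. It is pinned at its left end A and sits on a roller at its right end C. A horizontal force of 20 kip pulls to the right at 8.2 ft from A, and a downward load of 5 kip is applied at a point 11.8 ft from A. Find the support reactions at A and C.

ΣM about A: C_y·16.6 − 5·11.8 = 0 → C_y = 59/16.6 = 3.55422 ≈ 3.554 kip.
ΣF_y = 0: A_y + 3.55422 − 5 = 0 → A_y = 1.446 kip.
ΣF_x = 0: A_x + 20 = 0 → A_x = -20.00 kip.

A_x = -20.00 kip, A_y = 1.446 kip, C_y = 3.554 kip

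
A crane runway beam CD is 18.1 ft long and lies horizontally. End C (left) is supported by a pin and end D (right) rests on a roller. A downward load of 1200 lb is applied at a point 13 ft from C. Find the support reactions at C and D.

Moments about C: D_y·18.1 − 1200·13 = 0 → D_y = 15600/18.1 = 861.878 ≈ 861.9 lb.
ΣF_y = 0: C_y + 861.878 − 1200 = 0 → C_y = 338.1 lb.
ΣF_x = 0: no horizontal applied forces, so C_x = 0.

C_x = 0, C_y = 338.1 lb, D_y = 861.9 lb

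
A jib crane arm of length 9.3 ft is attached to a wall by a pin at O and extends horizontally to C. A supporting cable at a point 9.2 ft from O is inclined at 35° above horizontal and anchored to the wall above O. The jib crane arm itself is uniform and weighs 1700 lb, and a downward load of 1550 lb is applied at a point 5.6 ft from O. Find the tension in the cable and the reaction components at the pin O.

ΣM about O: T·sin35°·9.2 − 1700·4.65 − 1550·5.6 = 0 → T = 16585/(9.2·0.573576) = 3142.94 ≈ 3143 lb.
ΣF_x = 0: O_x − T·cos35° = 0 → O_x = 3142.94 × 0.819152 = 2575 lb.
ΣF_y = 0: O_y + T·sin35° − 1700 − 1550 = 0 → O_y = 3250 − 3142.94 × 0.573576 = 1447 lb.

T = 3143 lb, O_x = 2575 lb, O_y = 1447 lb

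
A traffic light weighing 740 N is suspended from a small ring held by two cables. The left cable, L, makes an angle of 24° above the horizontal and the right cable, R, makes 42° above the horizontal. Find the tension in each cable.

T_L = 602.0 N, T_R = 740.0 N

ΣF_x = 0: −T_L·cos24° + T_R·cos42° = 0 → T_R = 1.2293·T_L.
ΣF_y = 0: T_L·sin24° + T_R·sin42° = 740.
Substitute: T_L·(0.406737 + 1.2293·0.669131) = 740 → T_L = 601.969 ≈ 602.0 N.
Then T_R = 1.2293 × 601.969 = 740.0 N.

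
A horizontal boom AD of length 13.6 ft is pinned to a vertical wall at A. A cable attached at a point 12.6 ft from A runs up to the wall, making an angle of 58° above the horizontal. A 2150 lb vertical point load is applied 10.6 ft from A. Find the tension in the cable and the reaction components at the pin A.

ΣM about A: T·sin58°·12.6 − 2150·10.6 = 0 → T = 22790/(12.6·0.848048) = 2132.82 ≈ 2133 lb.
ΣF_x = 0: A_x − T·cos58° = 0 → A_x = 2132.82 × 0.529919 = 1130 lb.
ΣF_y = 0: A_y + T·sin58° − 2150 = 0 → A_y = 2150 − 2132.82 × 0.848048 = 341.3 lb.

T = 2133 lb, A_x = 1130 lb, A_y = 341.3 lb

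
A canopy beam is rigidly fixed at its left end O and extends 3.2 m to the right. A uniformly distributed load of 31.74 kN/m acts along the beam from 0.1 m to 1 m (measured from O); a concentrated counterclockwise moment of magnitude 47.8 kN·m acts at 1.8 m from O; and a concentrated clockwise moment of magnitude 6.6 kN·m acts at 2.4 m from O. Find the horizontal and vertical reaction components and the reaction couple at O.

O_x = 0, O_y = 28.57 kN, M_O = -25.49 kN·m

Resultant of the distributed load: 31.74 × 0.9 = 28.566 kN at 0.55 m from O.
ΣF_x = 0: O_x = 0.
ΣF_y = 0: O_y − 31.74·0.9 = 0 → O_y = 28.57 kN.
ΣM about O: M_O − (31.74·0.9)·0.55 + 47.8 − 6.6 = 0 → M_O = -25.49 kN·m.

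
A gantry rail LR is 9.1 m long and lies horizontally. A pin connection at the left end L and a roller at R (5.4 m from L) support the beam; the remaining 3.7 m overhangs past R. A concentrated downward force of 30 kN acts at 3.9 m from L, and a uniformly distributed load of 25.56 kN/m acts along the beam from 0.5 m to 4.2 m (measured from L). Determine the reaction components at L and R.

L_x = 0, L_y = 61.75 kN, R_y = 62.82 kN

Resultant of the distributed load: 25.56 × 3.7 = 94.572 kN at 2.35 m from L.
Taking moments about L: R_y·5.4 − 30·3.9 − (25.56·3.7)·2.35 = 0 → R_y = 339.2442/5.4 = 62.823 ≈ 62.82 kN.
ΣF_y = 0: L_y + 62.823 − 30 − 25.56·3.7 = 0 → L_y = 61.75 kN.
ΣF_x = 0: no horizontal applied forces, so L_x = 0.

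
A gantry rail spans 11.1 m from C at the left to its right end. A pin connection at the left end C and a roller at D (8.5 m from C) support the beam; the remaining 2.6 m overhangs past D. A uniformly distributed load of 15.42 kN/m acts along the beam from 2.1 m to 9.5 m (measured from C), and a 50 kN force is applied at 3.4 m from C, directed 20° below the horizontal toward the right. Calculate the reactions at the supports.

Resultant of the distributed load: 15.42 × 7.4 = 114.108 kN at 5.8 m from C.
Taking moments about C: D_y·8.5 − (15.42·7.4)·5.8 − 50·sin20°·3.4 = 0 → D_y = 719.97/8.5 = 84.7024 ≈ 84.70 kN.
ΣF_y = 0: C_y + 84.7024 − 15.42·7.4 − 50·sin20° = 0 → C_y = 46.51 kN.
ΣF_x = 0: C_x + 50·cos20° = 0 → C_x = -46.98 kN.

C_x = -46.98 kN, C_y = 46.51 kN, D_y = 84.70 kN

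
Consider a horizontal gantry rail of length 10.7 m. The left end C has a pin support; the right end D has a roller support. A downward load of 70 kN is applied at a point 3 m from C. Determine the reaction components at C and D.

Taking moments about C: D_y·10.7 − 70·3 = 0 → D_y = 210/10.7 = 19.6262 ≈ 19.63 kN.
ΣF_y = 0: C_y + 19.6262 − 70 = 0 → C_y = 50.37 kN.
ΣF_x = 0: no horizontal applied forces, so C_x = 0.

C_x = 0, C_y = 50.37 kN, D_y = 19.63 kN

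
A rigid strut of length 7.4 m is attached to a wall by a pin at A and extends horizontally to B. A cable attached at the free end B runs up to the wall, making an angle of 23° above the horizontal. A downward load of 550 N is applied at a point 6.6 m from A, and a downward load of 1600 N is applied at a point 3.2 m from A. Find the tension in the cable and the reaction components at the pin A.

ΣM about A: T·sin23°·7.4 − 550·6.6 − 1600·3.2 = 0 → T = 8750/(7.4·0.390731) = 3026.21 ≈ 3026 N.
ΣF_x = 0: A_x − T·cos23° = 0 → A_x = 3026.21 × 0.920505 = 2786 N.
ΣF_y = 0: A_y + T·sin23° − 550 − 1600 = 0 → A_y = 2150 − 3026.21 × 0.390731 = 967.6 N.

T = 3026 N, A_x = 2786 N, A_y = 967.6 N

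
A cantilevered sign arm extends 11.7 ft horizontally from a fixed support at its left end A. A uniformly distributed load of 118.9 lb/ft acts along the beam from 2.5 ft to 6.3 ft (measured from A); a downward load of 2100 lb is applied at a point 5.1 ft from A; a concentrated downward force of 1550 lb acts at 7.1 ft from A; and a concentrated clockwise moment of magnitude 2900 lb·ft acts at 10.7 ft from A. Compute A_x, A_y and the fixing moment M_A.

Resultant of the distributed load: 118.9 × 3.8 = 451.82 lb at 4.4 ft from A.
ΣF_x = 0: A_x = 0.
ΣF_y = 0: A_y − 118.9·3.8 − 2100 − 1550 = 0 → A_y = 4102 lb.
ΣM about A: M_A − (118.9·3.8)·4.4 − 2100·5.1 − 1550·7.1 − 2900 = 0 → M_A = 26600 lb·ft.

A_x = 0, A_y = 4102 lb, M_A = 26600 lb·ft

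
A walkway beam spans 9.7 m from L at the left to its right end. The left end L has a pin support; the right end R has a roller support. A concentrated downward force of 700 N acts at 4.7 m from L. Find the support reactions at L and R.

L_x = 0, L_y = 360.8 N, R_y = 339.2 N

Taking moments about L: R_y·9.7 − 700·4.7 = 0 → R_y = 3290/9.7 = 339.175 ≈ 339.2 N.
ΣF_y = 0: L_y + 339.175 − 700 = 0 → L_y = 360.8 N.
ΣF_x = 0: no horizontal applied forces, so L_x = 0.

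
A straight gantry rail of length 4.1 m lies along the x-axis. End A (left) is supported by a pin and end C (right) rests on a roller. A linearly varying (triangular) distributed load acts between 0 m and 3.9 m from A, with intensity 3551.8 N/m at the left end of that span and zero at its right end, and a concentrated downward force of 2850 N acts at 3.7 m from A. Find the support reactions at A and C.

Resultant of the triangular load: ½ × 3551.8 × 3.9 = 6926.01 N, acting at 1.3 m from A (one-third of the span from the peak).
Taking moments about A: C_y·4.1 − (½·3551.8·3.9)·1.3 − 2850·3.7 = 0 → C_y = 19548.813/4.1 = 4768 N.
ΣF_y = 0: A_y + 4768 − ½·3551.8·3.9 − 2850 = 0 → A_y = 5008 N.
ΣF_x = 0: no horizontal applied forces, so A_x = 0.

A_x = 0, A_y = 5008 N, C_y = 4768 N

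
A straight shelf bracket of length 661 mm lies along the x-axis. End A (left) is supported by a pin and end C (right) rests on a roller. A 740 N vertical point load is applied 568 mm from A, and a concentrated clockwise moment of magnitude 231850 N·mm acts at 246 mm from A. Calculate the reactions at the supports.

A_x = 0, A_y = -246.6 N, C_y = 986.6 N

ΣM about A: C_y·661 − 740·568 − 231850 = 0 → C_y = 652170/661 = 986.641 ≈ 986.6 N.
ΣF_y = 0: A_y + 986.641 − 740 = 0 → A_y = -246.6 N.
ΣF_x = 0: no horizontal applied forces, so A_x = 0.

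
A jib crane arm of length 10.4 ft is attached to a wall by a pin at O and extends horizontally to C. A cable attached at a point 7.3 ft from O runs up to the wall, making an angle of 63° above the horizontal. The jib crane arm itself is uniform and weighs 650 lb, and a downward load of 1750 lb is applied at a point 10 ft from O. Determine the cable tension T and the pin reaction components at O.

T = 3210 lb, O_x = 1457 lb, O_y = -460.3 lb

ΣM about O: T·sin63°·7.3 − 650·5.2 − 1750·10 = 0 → T = 20880/(7.3·0.891007) = 3210.16 ≈ 3210 lb.
ΣF_x = 0: O_x − T·cos63° = 0 → O_x = 3210.16 × 0.45399 = 1457 lb.
ΣF_y = 0: O_y + T·sin63° − 650 − 1750 = 0 → O_y = 2400 − 3210.16 × 0.891007 = -460.3 lb.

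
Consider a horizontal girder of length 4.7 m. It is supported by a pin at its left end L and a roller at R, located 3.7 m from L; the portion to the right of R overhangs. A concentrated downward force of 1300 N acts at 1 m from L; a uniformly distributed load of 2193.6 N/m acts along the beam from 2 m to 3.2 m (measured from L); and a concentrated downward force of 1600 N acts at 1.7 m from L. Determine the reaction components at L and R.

L_x = 0, L_y = 2596 N, R_y = 2936 N

Resultant of the distributed load: 2193.6 × 1.2 = 2632.32 N at 2.6 m from L.
ΣM about L: R_y·3.7 − 1300·1 − (2193.6·1.2)·2.6 − 1600·1.7 = 0 → R_y = 10864.032/3.7 = 2936.22 ≈ 2936 N.
ΣF_y = 0: L_y + 2936.22 − 1300 − 2193.6·1.2 − 1600 = 0 → L_y = 2596 N.
ΣF_x = 0: no horizontal applied forces, so L_x = 0.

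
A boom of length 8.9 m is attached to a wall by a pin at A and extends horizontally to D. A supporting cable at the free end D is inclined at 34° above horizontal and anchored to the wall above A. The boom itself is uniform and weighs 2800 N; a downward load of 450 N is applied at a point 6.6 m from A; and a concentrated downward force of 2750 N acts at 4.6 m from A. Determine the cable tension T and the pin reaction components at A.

ΣM about A: T·sin34°·8.9 − 2800·4.45 − 450·6.6 − 2750·4.6 = 0 → T = 28080/(8.9·0.559193) = 5642.16 ≈ 5642 N.
ΣF_x = 0: A_x − T·cos34° = 0 → A_x = 5642.16 × 0.829038 = 4678 N.
ΣF_y = 0: A_y + T·sin34° − 2800 − 450 − 2750 = 0 → A_y = 6000 − 5642.16 × 0.559193 = 2845 N.

T = 5642 N, A_x = 4678 N, A_y = 2845 N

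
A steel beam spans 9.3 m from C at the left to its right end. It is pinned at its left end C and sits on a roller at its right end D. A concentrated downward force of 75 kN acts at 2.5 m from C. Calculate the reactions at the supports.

ΣM about C: D_y·9.3 − 75·2.5 = 0 → D_y = 187.5/9.3 = 20.1613 ≈ 20.16 kN.
ΣF_y = 0: C_y + 20.1613 − 75 = 0 → C_y = 54.84 kN.
ΣF_x = 0: no horizontal applied forces, so C_x = 0.

C_x = 0, C_y = 54.84 kN, D_y = 20.16 kN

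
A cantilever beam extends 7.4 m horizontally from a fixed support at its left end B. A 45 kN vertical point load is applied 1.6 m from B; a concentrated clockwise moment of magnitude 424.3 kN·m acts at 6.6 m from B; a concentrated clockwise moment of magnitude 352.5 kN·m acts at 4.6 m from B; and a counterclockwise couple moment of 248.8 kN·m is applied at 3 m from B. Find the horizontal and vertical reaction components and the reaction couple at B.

ΣF_x = 0: B_x = 0.
ΣF_y = 0: B_y − 45 = 0 → B_y = 45.00 kN.
ΣM about B: M_B − 45·1.6 − 424.3 − 352.5 + 248.8 = 0 → M_B = 600.0 kN·m.

B_x = 0, B_y = 45.00 kN, M_B = 600.0 kN·m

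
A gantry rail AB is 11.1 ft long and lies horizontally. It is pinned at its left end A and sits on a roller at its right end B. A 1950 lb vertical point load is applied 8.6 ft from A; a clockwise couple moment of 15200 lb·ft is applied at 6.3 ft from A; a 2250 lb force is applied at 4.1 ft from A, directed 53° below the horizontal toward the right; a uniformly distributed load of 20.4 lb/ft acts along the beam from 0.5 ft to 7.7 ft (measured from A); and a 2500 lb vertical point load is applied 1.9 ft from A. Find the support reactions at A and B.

A_x = -1354 lb, A_y = 2368 lb, B_y = 4026 lb

Resultant of the distributed load: 20.4 × 7.2 = 146.88 lb at 4.1 ft from A.
ΣM about A: B_y·11.1 − 1950·8.6 − 15200 − 2250·sin53°·4.1 − (20.4·7.2)·4.1 − 2500·1.9 = 0 → B_y = 44689.6/11.1 = 4026.09 ≈ 4026 lb.
ΣF_y = 0: A_y + 4026.09 − 1950 − 2250·sin53° − 20.4·7.2 − 2500 = 0 → A_y = 2368 lb.
ΣF_x = 0: A_x + 2250·cos53° = 0 → A_x = -1354 lb.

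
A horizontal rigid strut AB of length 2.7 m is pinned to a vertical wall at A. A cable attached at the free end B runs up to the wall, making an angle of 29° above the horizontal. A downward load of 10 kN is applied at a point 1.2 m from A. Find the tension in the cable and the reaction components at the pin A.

ΣM about A: T·sin29°·2.7 − 10·1.2 = 0 → T = 12/(2.7·0.48481) = 9.16739 ≈ 9.167 kN.
ΣF_x = 0: A_x − T·cos29° = 0 → A_x = 9.16739 × 0.87462 = 8.018 kN.
ΣF_y = 0: A_y + T·sin29° − 10 = 0 → A_y = 10 − 9.16739 × 0.48481 = 5.556 kN.

T = 9.167 kN, A_x = 8.018 kN, A_y = 5.556 kN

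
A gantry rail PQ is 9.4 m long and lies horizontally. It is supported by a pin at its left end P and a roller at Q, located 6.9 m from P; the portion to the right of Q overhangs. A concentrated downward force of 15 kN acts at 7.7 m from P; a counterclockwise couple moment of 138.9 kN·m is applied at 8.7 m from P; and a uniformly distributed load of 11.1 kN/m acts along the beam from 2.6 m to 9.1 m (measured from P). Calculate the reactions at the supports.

P_x = 0, P_y = 29.37 kN, Q_y = 57.78 kN

Resultant of the distributed load: 11.1 × 6.5 = 72.15 kN at 5.85 m from P.
ΣM about P: Q_y·6.9 − 15·7.7 + 138.9 − (11.1·6.5)·5.85 = 0 → Q_y = 398.6775/6.9 = 57.7793 ≈ 57.78 kN.
ΣF_y = 0: P_y + 57.7793 − 15 − 11.1·6.5 = 0 → P_y = 29.37 kN.
ΣF_x = 0: no horizontal applied forces, so P_x = 0.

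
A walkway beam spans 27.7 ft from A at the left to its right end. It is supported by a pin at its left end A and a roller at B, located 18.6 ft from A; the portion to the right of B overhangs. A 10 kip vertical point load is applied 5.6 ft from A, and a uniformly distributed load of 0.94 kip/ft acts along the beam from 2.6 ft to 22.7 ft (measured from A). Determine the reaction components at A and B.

A_x = 0, A_y = 13.03 kip, B_y = 15.86 kip

Resultant of the distributed load: 0.94 × 20.1 = 18.894 kip at 12.65 ft from A.
Moments about A: B_y·18.6 − 10·5.6 − (0.94·20.1)·12.65 = 0 → B_y = 295.0091/18.6 = 15.8607 ≈ 15.86 kip.
ΣF_y = 0: A_y + 15.8607 − 10 − 0.94·20.1 = 0 → A_y = 13.03 kip.
ΣF_x = 0: no horizontal applied forces, so A_x = 0.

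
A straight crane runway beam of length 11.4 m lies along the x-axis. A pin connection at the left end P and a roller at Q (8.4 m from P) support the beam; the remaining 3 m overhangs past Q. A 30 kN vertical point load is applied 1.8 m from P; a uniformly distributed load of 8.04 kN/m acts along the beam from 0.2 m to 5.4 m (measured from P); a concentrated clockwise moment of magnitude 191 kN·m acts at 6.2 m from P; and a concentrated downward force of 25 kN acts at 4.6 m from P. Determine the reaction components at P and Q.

Resultant of the distributed load: 8.04 × 5.2 = 41.808 kN at 2.8 m from P.
Moments about P: Q_y·8.4 − 30·1.8 − (8.04·5.2)·2.8 − 191 − 25·4.6 = 0 → Q_y = 477.0624/8.4 = 56.7931 ≈ 56.79 kN.
ΣF_y = 0: P_y + 56.7931 − 30 − 8.04·5.2 − 25 = 0 → P_y = 40.01 kN.
ΣF_x = 0: no horizontal applied forces, so P_x = 0.

P_x = 0, P_y = 40.01 kN, Q_y = 56.79 kN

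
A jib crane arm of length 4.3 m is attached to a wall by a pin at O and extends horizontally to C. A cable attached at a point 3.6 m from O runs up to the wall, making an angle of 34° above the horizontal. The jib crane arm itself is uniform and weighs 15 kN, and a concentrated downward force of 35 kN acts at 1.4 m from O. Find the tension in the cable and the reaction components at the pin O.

ΣM about O: T·sin34°·3.6 − 15·2.15 − 35·1.4 = 0 → T = 81.25/(3.6·0.559193) = 40.3607 ≈ 40.36 kN.
ΣF_x = 0: O_x − T·cos34° = 0 → O_x = 40.3607 × 0.829038 = 33.46 kN.
ΣF_y = 0: O_y + T·sin34° − 15 − 35 = 0 → O_y = 50 − 40.3607 × 0.559193 = 27.43 kN.

T = 40.36 kN, O_x = 33.46 kN, O_y = 27.43 kN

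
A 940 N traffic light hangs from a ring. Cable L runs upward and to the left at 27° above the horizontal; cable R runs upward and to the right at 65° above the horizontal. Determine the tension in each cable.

T_L = 397.5 N, T_R = 838.1 N

ΣF_x = 0: −T_L·cos27° + T_R·cos65° = 0 → T_R = 2.1083·T_L.
ΣF_y = 0: T_L·sin27° + T_R·sin65° = 940.
Substitute: T_L·(0.45399 + 2.1083·0.906308) = 940 → T_L = 397.503 ≈ 397.5 N.
Then T_R = 2.1083 × 397.503 = 838.1 N.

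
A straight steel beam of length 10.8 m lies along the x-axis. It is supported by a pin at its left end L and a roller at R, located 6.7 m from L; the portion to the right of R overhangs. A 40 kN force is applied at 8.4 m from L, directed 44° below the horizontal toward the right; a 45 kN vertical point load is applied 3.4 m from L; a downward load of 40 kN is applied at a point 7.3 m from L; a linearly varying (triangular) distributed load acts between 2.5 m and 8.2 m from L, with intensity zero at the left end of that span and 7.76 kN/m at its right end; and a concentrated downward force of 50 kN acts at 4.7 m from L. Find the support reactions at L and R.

Resultant of the triangular load: ½ × 7.76 × 5.7 = 22.116 kN, acting at 6.3 m from L (one-third of the span from the peak).
Moments about L: R_y·6.7 − 40·sin44°·8.4 − 45·3.4 − 40·7.3 − (½·7.76·5.7)·6.3 − 50·4.7 = 0 → R_y = 1052.74/6.7 = 157.125 ≈ 157.1 kN.
ΣF_y = 0: L_y + 157.125 − 40·sin44° − 45 − 40 − ½·7.76·5.7 − 50 = 0 → L_y = 27.78 kN.
ΣF_x = 0: L_x + 40·cos44° = 0 → L_x = -28.77 kN.

L_x = -28.77 kN, L_y = 27.78 kN, R_y = 157.1 kN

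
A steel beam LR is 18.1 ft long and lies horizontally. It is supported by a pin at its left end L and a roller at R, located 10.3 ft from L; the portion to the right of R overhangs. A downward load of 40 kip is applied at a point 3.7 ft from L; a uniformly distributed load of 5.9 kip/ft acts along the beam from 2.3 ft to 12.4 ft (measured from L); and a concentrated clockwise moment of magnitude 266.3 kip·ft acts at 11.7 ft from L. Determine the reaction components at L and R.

L_x = 0, L_y = 16.84 kip, R_y = 82.75 kip

Resultant of the distributed load: 5.9 × 10.1 = 59.59 kip at 7.35 ft from L.
Moments about L: R_y·10.3 − 40·3.7 − (5.9·10.1)·7.35 − 266.3 = 0 → R_y = 852.2865/10.3 = 82.7463 ≈ 82.75 kip.
ΣF_y = 0: L_y + 82.7463 − 40 − 5.9·10.1 = 0 → L_y = 16.84 kip.
ΣF_x = 0: no horizontal applied forces, so L_x = 0.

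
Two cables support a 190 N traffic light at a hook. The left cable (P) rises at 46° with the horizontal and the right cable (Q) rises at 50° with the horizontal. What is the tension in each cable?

ΣF_x = 0: −T_P·cos46° + T_Q·cos50° = 0 → T_Q = 1.0807·T_P.
ΣF_y = 0: T_P·sin46° + T_Q·sin50° = 190.
Substitute: T_P·(0.71934 + 1.0807·0.766044) = 190 → T_P = 122.802 ≈ 122.8 N.
Then T_Q = 1.0807 × 122.802 = 132.7 N.

T_P = 122.8 N, T_Q = 132.7 N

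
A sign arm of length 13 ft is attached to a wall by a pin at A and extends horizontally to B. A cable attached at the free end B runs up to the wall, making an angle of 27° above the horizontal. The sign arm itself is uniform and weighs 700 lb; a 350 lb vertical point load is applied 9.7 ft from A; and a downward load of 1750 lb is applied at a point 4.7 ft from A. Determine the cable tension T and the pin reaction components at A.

ΣM about A: T·sin27°·13 − 700·6.5 − 350·9.7 − 1750·4.7 = 0 → T = 16170/(13·0.45399) = 2739.81 ≈ 2740 lb.
ΣF_x = 0: A_x − T·cos27° = 0 → A_x = 2739.81 × 0.891007 = 2441 lb.
ΣF_y = 0: A_y + T·sin27° − 700 − 350 − 1750 = 0 → A_y = 2800 − 2739.81 × 0.45399 = 1556 lb.

T = 2740 lb, A_x = 2441 lb, A_y = 1556 lb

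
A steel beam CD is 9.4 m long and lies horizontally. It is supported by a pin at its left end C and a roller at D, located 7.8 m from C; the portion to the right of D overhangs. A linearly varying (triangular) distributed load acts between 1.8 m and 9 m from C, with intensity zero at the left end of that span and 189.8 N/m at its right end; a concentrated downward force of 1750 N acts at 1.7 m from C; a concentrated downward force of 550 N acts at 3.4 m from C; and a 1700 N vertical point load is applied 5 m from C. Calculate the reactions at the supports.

C_x = 0, C_y = 2394 N, D_y = 2289 N

Resultant of the triangular load: ½ × 189.8 × 7.2 = 683.28 N, acting at 6.6 m from C (one-third of the span from the peak).
ΣM about C: D_y·7.8 − (½·189.8·7.2)·6.6 − 1750·1.7 − 550·3.4 − 1700·5 = 0 → D_y = 17854.648/7.8 = 2289.06 ≈ 2289 N.
ΣF_y = 0: C_y + 2289.06 − ½·189.8·7.2 − 1750 − 550 − 1700 = 0 → C_y = 2394 N.
ΣF_x = 0: no horizontal applied forces, so C_x = 0.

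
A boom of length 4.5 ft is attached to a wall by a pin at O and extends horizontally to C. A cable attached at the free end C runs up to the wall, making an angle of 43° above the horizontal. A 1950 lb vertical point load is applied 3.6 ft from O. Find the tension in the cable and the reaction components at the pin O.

T = 2287 lb, O_x = 1673 lb, O_y = 390.0 lb

ΣM about O: T·sin43°·4.5 − 1950·3.6 = 0 → T = 7020/(4.5·0.681998) = 2287.4 ≈ 2287 lb.
ΣF_x = 0: O_x − T·cos43° = 0 → O_x = 2287.4 × 0.731354 = 1673 lb.
ΣF_y = 0: O_y + T·sin43° − 1950 = 0 → O_y = 1950 − 2287.4 × 0.681998 = 390.0 lb.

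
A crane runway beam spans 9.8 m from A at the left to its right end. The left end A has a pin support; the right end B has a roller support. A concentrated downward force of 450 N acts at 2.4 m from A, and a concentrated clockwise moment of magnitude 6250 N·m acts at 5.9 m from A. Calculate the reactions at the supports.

A_x = 0, A_y = -298.0 N, B_y = 748.0 N

Moments about A: B_y·9.8 − 450·2.4 − 6250 = 0 → B_y = 7330/9.8 = 747.959 ≈ 748.0 N.
ΣF_y = 0: A_y + 747.959 − 450 = 0 → A_y = -298.0 N.
ΣF_x = 0: no horizontal applied forces, so A_x = 0.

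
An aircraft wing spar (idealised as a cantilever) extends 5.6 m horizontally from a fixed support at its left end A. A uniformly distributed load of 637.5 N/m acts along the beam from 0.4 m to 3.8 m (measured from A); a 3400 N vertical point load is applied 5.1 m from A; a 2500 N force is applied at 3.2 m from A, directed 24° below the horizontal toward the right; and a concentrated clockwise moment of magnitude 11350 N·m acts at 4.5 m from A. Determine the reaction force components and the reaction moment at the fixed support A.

A_x = -2284 N, A_y = 6584 N, M_A = 36500 N·m

Resultant of the distributed load: 637.5 × 3.4 = 2167.5 N at 2.1 m from A.
ΣF_x = 0: A_x + 2500·cos24° = 0 → A_x = -2284 N.
ΣF_y = 0: A_y − 637.5·3.4 − 3400 − 2500·sin24° = 0 → A_y = 6584 N.
ΣM about A: M_A − (637.5·3.4)·2.1 − 3400·5.1 − 2500·sin24°·3.2 − 11350 = 0 → M_A = 36500 N·m.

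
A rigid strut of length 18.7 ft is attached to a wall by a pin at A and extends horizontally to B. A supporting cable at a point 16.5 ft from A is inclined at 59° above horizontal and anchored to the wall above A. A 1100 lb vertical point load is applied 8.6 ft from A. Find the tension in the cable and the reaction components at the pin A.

ΣM about A: T·sin59°·16.5 − 1100·8.6 = 0 → T = 9460/(16.5·0.857167) = 668.87 ≈ 668.9 lb.
ΣF_x = 0: A_x − T·cos59° = 0 → A_x = 668.87 × 0.515038 = 344.5 lb.
ΣF_y = 0: A_y + T·sin59° − 1100 = 0 → A_y = 1100 − 668.87 × 0.857167 = 526.7 lb.

T = 668.9 lb, A_x = 344.5 lb, A_y = 526.7 lb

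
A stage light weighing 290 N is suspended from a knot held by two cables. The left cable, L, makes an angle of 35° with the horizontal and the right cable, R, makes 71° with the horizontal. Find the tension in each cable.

ΣF_x = 0: −T_L·cos35° + T_R·cos71° = 0 → T_R = 2.51607·T_L.
ΣF_y = 0: T_L·sin35° + T_R·sin71° = 290.
Substitute: T_L·(0.573576 + 2.51607·0.945519) = 290 → T_L = 98.2196 ≈ 98.22 N.
Then T_R = 2.51607 × 98.2196 = 247.1 N.

T_L = 98.22 N, T_R = 247.1 N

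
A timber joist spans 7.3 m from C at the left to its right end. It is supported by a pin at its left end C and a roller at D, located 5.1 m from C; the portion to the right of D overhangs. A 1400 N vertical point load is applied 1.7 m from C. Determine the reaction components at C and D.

C_x = 0, C_y = 933.3 N, D_y = 466.7 N

ΣM about C: D_y·5.1 − 1400·1.7 = 0 → D_y = 2380/5.1 = 466.667 ≈ 466.7 N.
ΣF_y = 0: C_y + 466.667 − 1400 = 0 → C_y = 933.3 N.
ΣF_x = 0: no horizontal applied forces, so C_x = 0.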